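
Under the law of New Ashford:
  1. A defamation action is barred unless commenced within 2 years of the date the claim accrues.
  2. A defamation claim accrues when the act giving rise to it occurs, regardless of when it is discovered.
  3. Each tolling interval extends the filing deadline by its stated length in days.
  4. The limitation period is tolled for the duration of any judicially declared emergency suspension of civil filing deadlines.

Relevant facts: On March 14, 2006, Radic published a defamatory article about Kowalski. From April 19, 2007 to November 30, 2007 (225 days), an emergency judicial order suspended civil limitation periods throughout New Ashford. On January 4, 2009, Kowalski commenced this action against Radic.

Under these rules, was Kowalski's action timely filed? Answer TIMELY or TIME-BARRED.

TIME-BARRED

The limitation period began to run on March 14, 2006.
The untolled deadline — 2 years after March 14, 2006 — is March 14, 2008.
The period was tolled for 225 days by the emergency suspension of filing deadlines (April 19, 2007 to November 30, 2007), pushing the deadline to October 25, 2008.
Kowalski filed on January 4, 2009, after the October 25, 2008 deadline, so the action is time-barred.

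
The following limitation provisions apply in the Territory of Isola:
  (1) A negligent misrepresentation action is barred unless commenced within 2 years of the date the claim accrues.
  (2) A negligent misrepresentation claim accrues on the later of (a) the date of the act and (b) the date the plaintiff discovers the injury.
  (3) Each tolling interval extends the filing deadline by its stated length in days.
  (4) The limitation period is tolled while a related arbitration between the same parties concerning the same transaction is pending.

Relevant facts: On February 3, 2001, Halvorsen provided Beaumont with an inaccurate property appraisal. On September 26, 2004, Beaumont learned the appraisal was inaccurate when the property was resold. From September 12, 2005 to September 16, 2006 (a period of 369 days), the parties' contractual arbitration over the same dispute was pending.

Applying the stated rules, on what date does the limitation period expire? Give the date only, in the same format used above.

Because discovery on September 26, 2004 post-dates the February 3, 2001 act, accrual under the later-of rule falls on September 26, 2004.
Adding the 2 years base period to September 26, 2004 gives a deadline of September 26, 2006, before any tolling.
The period was tolled for 369 days by the pending related arbitration (September 12, 2005 to September 16, 2006), pushing the deadline to September 30, 2007.

September 30, 2007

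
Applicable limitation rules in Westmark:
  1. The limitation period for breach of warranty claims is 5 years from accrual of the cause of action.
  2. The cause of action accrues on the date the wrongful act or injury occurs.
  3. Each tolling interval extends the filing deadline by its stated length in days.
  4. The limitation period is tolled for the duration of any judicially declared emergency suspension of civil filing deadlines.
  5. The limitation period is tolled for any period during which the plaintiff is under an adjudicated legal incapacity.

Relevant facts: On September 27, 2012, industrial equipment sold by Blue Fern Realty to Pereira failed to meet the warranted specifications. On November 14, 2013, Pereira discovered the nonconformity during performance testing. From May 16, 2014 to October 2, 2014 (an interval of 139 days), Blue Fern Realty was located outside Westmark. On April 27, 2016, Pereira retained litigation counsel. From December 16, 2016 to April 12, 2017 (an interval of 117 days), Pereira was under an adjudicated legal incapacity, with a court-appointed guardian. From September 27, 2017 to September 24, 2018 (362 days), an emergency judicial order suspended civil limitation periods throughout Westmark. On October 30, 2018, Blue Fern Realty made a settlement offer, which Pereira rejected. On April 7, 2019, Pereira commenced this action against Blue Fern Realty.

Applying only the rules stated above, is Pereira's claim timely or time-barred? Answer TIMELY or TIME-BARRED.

The claim accrued on September 27, 2012, when the wrongful act occurred; under the stated occurrence rule the November 14, 2013 discovery does not delay accrual.
Adding the 5 years base period to September 27, 2012 gives a deadline of September 27, 2017, before any tolling.
Because the plaintiff's legal incapacity ran from December 16, 2016 to April 12, 2017, the deadline is extended by 117 days to January 22, 2018.
Because the emergency suspension of filing deadlines ran from September 27, 2017 to September 24, 2018, the deadline is extended by 362 days to January 19, 2019.
The defendant's absence from the jurisdiction from May 16, 2014 to October 2, 2014 does not toll the period, because no stated rule makes the defendant's absence a tolling event.
The other events in the timeline have no effect on the limitation period under the stated rules.
Filing on April 7, 2019 missed the January 19, 2019 deadline — the action is time-barred.

TIME-BARRED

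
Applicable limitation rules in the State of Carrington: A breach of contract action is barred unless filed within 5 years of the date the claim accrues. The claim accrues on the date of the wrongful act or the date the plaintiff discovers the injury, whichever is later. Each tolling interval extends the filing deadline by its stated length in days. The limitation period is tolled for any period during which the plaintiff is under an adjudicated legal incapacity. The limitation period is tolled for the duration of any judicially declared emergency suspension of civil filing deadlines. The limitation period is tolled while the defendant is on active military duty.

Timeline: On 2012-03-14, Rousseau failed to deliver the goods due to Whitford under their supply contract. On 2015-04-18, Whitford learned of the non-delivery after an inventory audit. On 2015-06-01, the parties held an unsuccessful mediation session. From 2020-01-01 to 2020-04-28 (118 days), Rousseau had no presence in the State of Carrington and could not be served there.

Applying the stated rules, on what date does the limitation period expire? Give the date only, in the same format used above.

2020-04-18

The claim accrued on 2015-04-18 — the later of the 2012-03-14 act and the 2015-04-18 discovery.
The untolled deadline — 5 years after 2015-04-18 — is 2020-04-18.
Although the defendant's absence ran from 2020-01-01 to 2020-04-28, the stated rules do not make that a tolling event, so it is disregarded.
None of the other events listed affects the running of the period under the stated rules.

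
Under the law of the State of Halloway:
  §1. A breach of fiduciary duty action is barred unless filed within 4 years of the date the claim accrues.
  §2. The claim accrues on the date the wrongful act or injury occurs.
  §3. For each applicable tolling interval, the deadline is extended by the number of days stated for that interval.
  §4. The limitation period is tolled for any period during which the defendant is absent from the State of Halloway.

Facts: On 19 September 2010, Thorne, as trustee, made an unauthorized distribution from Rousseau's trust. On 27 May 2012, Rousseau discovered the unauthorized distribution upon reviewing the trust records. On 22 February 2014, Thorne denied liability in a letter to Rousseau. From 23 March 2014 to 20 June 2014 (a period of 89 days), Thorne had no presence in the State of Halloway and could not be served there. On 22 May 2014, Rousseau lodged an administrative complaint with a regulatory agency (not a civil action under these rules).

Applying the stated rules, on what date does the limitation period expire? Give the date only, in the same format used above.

Because the rule ties accrual to occurrence, the claim accrued on 19 September 2010, not on the 27 May 2012 discovery date.
Adding the 4 years base period to 19 September 2010 gives a deadline of 19 September 2014, before any tolling.
The defendant's absence from the jurisdiction from 23 March 2014 to 20 June 2014 tolled the period for 89 days, extending the deadline to 17 December 2014.
None of the other events listed affects the running of the period under the stated rules.

17 December 2014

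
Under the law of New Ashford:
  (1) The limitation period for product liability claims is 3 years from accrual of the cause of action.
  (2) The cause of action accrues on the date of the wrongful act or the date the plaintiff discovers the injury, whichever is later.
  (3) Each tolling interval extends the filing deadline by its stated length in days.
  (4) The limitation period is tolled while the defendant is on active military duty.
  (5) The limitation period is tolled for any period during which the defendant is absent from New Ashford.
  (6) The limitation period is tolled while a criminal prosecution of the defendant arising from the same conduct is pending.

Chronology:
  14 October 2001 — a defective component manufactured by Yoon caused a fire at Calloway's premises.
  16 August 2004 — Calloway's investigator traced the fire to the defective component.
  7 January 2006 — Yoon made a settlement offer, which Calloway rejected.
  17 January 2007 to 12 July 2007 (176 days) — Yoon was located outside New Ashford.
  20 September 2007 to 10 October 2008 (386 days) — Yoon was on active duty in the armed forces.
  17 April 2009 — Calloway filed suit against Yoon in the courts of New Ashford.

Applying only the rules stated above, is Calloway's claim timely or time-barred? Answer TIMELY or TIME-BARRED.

TIME-BARRED

Because discovery on 16 August 2004 post-dates the 14 October 2001 act, accrual under the later-of rule falls on 16 August 2004.
The untolled deadline — 3 years after 16 August 2004 — is 16 August 2007.
The period was tolled for 176 days by the defendant's absence from the jurisdiction (17 January 2007 to 12 July 2007), pushing the deadline to 8 February 2008.
The period was tolled for 386 days by the defendant's active military service (20 September 2007 to 10 October 2008), pushing the deadline to 28 February 2009.
Nothing else in the chronology tolls or restarts the period.
Calloway filed on 17 April 2009, after the 28 February 2009 deadline, so the action is time-barred.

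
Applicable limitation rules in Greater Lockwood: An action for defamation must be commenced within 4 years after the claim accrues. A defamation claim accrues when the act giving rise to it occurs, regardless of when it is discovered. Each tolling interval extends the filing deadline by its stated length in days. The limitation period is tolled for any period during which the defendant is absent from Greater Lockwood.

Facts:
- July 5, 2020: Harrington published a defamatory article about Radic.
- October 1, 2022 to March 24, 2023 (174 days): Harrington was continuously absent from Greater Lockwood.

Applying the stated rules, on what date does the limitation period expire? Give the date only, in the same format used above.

The limitation period began to run on July 5, 2020.
4 years from July 5, 2020 is July 5, 2024.
The defendant's absence from the jurisdiction from October 1, 2022 to March 24, 2023 tolled the period for 174 days, extending the deadline to December 26, 2024.

December 26, 2024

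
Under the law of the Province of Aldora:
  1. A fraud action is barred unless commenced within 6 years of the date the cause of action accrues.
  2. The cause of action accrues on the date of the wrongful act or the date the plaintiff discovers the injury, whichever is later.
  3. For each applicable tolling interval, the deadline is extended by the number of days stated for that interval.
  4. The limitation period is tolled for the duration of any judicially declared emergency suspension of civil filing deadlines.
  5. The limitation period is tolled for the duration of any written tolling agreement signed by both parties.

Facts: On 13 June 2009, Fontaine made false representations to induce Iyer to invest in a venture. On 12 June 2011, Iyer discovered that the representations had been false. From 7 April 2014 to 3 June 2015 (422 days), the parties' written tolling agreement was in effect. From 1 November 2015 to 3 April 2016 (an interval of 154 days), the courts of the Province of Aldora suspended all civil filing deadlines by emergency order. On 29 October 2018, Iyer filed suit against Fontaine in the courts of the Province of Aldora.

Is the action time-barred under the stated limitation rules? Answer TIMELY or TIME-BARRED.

The claim accrued on 12 June 2011 — the later of the 13 June 2009 act and the 12 June 2011 discovery.
The untolled deadline — 6 years after 12 June 2011 — is 12 June 2017.
Because the written tolling agreement ran from 7 April 2014 to 3 June 2015, the deadline is extended by 422 days to 8 August 2018.
The emergency suspension of filing deadlines from 1 November 2015 to 3 April 2016 tolled the period for 154 days, extending the deadline to 9 January 2019.
The 29 October 2018 filing precedes the 9 January 2019 deadline; the claim is timely.

TIMELY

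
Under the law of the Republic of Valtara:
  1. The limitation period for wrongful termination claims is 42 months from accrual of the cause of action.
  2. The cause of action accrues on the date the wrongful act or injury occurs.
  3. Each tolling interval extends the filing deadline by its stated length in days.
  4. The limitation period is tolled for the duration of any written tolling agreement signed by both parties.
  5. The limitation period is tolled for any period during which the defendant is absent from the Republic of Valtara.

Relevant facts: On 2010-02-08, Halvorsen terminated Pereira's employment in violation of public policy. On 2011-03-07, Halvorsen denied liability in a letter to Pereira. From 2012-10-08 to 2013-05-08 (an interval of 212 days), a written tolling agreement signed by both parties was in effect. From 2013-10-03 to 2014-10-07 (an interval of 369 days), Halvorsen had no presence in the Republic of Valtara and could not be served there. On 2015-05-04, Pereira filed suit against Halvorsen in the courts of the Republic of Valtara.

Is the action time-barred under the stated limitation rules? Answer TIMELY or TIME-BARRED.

TIME-BARRED

The cause of action accrued on 2010-02-08, the date of the act.
Adding the 42 months base period to 2010-02-08 gives a deadline of 2013-08-08, before any tolling.
The written tolling agreement from 2012-10-08 to 2013-05-08 tolled the period for 212 days, extending the deadline to 2014-03-08.
The period was tolled for 369 days by the defendant's absence from the jurisdiction (2013-10-03 to 2014-10-07), pushing the deadline to 2015-03-12.
None of the other events listed affects the running of the period under the stated rules.
The 2015-05-04 filing falls after the 2015-03-12 deadline; the claim is time-barred.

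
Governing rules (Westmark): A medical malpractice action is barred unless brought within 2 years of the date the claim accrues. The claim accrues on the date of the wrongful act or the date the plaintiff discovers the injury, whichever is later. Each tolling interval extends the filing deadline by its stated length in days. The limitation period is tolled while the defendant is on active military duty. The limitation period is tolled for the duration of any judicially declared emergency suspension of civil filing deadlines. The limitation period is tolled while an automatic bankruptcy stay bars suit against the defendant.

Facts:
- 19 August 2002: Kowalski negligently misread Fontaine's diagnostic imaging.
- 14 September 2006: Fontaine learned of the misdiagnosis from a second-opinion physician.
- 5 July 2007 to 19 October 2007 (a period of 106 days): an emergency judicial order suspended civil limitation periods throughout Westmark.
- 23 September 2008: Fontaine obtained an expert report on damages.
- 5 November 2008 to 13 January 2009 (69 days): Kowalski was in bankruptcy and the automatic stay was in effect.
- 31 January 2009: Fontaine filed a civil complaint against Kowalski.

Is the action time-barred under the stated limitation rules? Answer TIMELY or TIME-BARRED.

TIMELY

The claim accrued on 14 September 2006 — the later of the 19 August 2002 act and the 14 September 2006 discovery.
2 years from 14 September 2006 is 14 September 2008.
The emergency suspension of filing deadlines from 5 July 2007 to 19 October 2007 tolled the period for 106 days, extending the deadline to 29 December 2008.
Because the automatic bankruptcy stay ran from 5 November 2008 to 13 January 2009, the deadline is extended by 69 days to 8 March 2009.
The other events in the timeline have no effect on the limitation period under the stated rules.
The 31 January 2009 filing precedes the 8 March 2009 deadline; the claim is timely.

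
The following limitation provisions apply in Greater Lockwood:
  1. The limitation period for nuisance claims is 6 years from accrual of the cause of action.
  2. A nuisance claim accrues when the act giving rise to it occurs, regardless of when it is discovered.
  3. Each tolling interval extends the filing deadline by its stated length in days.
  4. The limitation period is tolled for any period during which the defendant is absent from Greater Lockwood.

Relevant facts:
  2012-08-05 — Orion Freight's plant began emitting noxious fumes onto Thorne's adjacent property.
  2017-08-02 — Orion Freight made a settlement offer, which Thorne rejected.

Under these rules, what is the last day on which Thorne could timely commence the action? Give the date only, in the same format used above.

The claim accrued on 2012-08-05, when the wrongful act occurred.
Adding the 6 years base period to 2012-08-05 gives a deadline of 2018-08-05, before any tolling.
None of the other events listed affects the running of the period under the stated rules.

2018-08-05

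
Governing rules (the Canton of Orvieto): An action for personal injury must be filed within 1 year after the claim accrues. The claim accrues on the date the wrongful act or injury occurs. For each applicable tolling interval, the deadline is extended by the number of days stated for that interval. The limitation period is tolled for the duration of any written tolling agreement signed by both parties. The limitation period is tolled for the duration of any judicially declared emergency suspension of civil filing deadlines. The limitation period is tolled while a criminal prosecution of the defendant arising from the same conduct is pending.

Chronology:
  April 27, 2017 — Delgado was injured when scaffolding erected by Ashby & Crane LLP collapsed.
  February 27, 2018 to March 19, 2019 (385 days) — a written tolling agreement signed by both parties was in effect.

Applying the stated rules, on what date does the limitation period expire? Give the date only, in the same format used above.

May 17, 2019

The claim accrued on April 27, 2017, the date of the act.
1 year from April 27, 2017 is April 27, 2018.
Because the written tolling agreement ran from February 27, 2018 to March 19, 2019, the deadline is extended by 385 days to May 17, 2019.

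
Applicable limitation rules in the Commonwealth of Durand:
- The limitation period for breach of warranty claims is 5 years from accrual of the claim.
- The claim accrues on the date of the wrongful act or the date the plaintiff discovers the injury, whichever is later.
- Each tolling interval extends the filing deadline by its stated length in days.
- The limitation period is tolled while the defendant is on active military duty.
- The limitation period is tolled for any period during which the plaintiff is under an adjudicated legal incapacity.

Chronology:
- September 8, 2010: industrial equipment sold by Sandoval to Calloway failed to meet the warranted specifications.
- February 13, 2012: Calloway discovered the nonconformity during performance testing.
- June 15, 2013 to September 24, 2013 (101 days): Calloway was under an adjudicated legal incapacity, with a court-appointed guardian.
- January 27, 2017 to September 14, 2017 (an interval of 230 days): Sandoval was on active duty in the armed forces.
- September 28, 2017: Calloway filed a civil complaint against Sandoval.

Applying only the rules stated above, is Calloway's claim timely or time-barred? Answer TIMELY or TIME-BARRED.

TIMELY

The claim accrued on February 13, 2012 — the later of the September 8, 2010 act and the February 13, 2012 discovery.
5 years from February 13, 2012 is February 13, 2017.
The period was tolled for 101 days by the plaintiff's legal incapacity (June 15, 2013 to September 24, 2013), pushing the deadline to May 25, 2017.
The period was tolled for 230 days by the defendant's active military service (January 27, 2017 to September 14, 2017), pushing the deadline to January 10, 2018.
The September 28, 2017 filing precedes the January 10, 2018 deadline; the claim is timely.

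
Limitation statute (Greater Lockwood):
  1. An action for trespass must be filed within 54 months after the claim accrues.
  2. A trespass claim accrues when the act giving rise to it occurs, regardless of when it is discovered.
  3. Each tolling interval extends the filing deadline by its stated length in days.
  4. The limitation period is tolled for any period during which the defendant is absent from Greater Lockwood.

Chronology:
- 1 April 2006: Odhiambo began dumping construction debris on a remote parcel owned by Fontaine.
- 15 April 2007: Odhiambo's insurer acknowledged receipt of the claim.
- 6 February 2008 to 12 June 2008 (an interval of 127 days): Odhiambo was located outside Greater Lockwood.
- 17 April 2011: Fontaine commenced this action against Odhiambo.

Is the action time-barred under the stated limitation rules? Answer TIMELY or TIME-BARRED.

TIME-BARRED

The claim accrued on 1 April 2006, the date of the act.
Adding the 54 months base period to 1 April 2006 gives a deadline of 1 October 2010, before any tolling.
The period was tolled for 127 days by the defendant's absence from the jurisdiction (6 February 2008 to 12 June 2008), pushing the deadline to 5 February 2011.
The other events in the timeline have no effect on the limitation period under the stated rules.
Fontaine filed on 17 April 2011, after the 5 February 2011 deadline, so the action is time-barred.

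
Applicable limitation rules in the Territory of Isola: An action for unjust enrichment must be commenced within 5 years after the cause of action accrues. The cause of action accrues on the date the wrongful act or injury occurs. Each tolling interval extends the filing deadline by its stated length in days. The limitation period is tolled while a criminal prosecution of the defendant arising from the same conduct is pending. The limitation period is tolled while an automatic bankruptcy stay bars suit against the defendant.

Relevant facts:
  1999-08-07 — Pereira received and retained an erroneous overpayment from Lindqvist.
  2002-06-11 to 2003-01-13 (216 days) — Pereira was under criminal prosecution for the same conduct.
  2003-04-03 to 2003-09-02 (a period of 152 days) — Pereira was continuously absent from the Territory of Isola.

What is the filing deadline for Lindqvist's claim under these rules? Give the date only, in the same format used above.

2005-03-11

The limitation period began to run on 1999-08-07.
Adding the 5 years base period to 1999-08-07 gives a deadline of 2004-08-07, before any tolling.
The period was tolled for 216 days by the pending criminal prosecution (2002-06-11 to 2003-01-13), pushing the deadline to 2005-03-11.
No stated provision tolls the period for the defendant's absence, so the interval from 2003-04-03 to 2003-09-02 has no effect on the deadline.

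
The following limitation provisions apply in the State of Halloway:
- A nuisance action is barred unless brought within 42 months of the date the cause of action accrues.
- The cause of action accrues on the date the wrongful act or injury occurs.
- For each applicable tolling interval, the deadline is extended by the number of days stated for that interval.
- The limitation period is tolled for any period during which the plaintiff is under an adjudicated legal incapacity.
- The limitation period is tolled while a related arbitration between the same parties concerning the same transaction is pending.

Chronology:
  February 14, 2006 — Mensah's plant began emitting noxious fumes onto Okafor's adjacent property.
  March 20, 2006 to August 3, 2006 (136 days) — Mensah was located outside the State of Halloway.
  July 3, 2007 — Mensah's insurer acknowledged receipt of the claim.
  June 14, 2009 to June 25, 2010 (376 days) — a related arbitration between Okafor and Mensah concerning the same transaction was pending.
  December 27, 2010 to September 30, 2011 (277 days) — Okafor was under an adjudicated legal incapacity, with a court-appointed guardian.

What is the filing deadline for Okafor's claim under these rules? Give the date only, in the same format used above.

The claim accrued on February 14, 2006, when the wrongful act occurred.
42 months from February 14, 2006 is August 14, 2009.
The period was tolled for 376 days by the pending related arbitration (June 14, 2009 to June 25, 2010), pushing the deadline to August 25, 2010.
By the time the plaintiff's legal incapacity began on December 27, 2010, the limitation period had already expired on August 25, 2010; that interval cannot revive it.
No stated provision tolls the period for the defendant's absence, so the interval from March 20, 2006 to August 3, 2006 has no effect on the deadline.
None of the other events listed affects the running of the period under the stated rules.

August 25, 2010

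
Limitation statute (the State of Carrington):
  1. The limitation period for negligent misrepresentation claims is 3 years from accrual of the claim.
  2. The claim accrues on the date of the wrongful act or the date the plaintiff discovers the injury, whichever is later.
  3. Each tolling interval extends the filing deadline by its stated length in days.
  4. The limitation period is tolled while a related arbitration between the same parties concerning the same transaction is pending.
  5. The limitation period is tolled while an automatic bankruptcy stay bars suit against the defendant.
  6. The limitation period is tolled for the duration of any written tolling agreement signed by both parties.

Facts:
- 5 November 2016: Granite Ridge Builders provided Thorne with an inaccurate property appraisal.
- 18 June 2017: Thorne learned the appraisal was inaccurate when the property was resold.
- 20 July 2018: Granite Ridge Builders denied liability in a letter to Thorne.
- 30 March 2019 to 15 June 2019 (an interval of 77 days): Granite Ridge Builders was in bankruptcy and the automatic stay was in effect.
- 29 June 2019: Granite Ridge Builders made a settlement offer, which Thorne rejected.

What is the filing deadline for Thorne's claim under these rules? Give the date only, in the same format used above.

Taking the later of the act (5 November 2016) and discovery (18 June 2017), the claim accrued on 18 June 2017.
Adding the 3 years base period to 18 June 2017 gives a deadline of 18 June 2020, before any tolling.
The automatic bankruptcy stay from 30 March 2019 to 15 June 2019 tolled the period for 77 days, extending the deadline to 3 September 2020.
Nothing else in the chronology tolls or restarts the period.

3 September 2020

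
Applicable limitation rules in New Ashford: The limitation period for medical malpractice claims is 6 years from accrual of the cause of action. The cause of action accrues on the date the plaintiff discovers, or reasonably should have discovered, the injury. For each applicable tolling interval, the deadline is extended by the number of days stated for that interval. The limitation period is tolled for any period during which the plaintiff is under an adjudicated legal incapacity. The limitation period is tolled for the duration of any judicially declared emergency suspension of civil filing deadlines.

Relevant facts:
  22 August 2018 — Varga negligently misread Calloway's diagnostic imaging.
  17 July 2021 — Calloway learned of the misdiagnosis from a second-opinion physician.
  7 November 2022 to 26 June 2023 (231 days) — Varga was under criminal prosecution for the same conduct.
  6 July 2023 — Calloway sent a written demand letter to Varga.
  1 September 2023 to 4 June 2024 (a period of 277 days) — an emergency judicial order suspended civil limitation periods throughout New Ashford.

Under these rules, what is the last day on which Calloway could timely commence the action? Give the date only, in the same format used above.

The claim did not accrue until Calloway discovered the injury on 17 July 2021; the 22 August 2018 act date does not start the clock under the stated rule.
6 years from 17 July 2021 is 17 July 2027.
The period was tolled for 277 days by the emergency suspension of filing deadlines (1 September 2023 to 4 June 2024), pushing the deadline to 19 April 2028.
Although a criminal prosecution ran from 7 November 2022 to 26 June 2023, the stated rules do not make that a tolling event, so it is disregarded.
None of the other events listed affects the running of the period under the stated rules.

19 April 2028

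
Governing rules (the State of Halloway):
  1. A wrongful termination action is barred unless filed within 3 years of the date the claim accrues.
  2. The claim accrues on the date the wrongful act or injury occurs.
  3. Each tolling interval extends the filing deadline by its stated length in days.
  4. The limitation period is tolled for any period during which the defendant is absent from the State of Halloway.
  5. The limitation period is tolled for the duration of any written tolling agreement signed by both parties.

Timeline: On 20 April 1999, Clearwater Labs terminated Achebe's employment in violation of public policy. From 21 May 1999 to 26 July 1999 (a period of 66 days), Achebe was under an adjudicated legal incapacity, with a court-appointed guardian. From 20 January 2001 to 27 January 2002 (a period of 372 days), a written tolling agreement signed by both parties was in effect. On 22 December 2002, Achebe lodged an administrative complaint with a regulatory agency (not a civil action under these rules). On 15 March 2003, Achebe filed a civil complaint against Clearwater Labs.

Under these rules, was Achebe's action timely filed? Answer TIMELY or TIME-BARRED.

TIMELY

The claim accrued on 20 April 1999, the date of the act.
Adding the 3 years base period to 20 April 1999 gives a deadline of 20 April 2002, before any tolling.
The period was tolled for 372 days by the written tolling agreement (20 January 2001 to 27 January 2002), pushing the deadline to 27 April 2003.
No stated provision tolls the period for the plaintiff's incapacity, so the interval from 21 May 1999 to 26 July 1999 has no effect on the deadline.
The other events in the timeline have no effect on the limitation period under the stated rules.
Achebe filed on 15 March 2003, before the 27 April 2003 deadline, so the action is timely.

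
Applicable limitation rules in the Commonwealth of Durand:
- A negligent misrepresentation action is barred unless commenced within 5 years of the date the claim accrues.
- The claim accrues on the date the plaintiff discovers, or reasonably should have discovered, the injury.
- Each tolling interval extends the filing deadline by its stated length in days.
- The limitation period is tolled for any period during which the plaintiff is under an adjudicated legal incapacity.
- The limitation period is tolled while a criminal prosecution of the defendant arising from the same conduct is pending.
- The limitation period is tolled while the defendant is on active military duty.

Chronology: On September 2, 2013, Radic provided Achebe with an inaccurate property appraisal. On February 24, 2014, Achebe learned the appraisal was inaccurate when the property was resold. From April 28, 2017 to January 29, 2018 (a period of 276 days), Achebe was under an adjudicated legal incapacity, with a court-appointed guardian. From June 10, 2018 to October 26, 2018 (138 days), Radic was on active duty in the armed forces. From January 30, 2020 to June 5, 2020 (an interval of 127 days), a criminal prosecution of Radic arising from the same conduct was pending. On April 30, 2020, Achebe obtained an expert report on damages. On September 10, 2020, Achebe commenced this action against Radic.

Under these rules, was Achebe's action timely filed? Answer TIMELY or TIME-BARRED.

TIME-BARRED

Accrual is tied to discovery, so the period began on February 24, 2014 rather than on September 2, 2013 when the act occurred.
Adding the 5 years base period to February 24, 2014 gives a deadline of February 24, 2019, before any tolling.
The period was tolled for 276 days by the plaintiff's legal incapacity (April 28, 2017 to January 29, 2018), pushing the deadline to November 27, 2019.
Because the defendant's active military service ran from June 10, 2018 to October 26, 2018, the deadline is extended by 138 days to April 13, 2020.
The period was tolled for 127 days by the pending criminal prosecution (January 30, 2020 to June 5, 2020), pushing the deadline to August 18, 2020.
The other events in the timeline have no effect on the limitation period under the stated rules.
Achebe filed on September 10, 2020, after the August 18, 2020 deadline, so the action is time-barred.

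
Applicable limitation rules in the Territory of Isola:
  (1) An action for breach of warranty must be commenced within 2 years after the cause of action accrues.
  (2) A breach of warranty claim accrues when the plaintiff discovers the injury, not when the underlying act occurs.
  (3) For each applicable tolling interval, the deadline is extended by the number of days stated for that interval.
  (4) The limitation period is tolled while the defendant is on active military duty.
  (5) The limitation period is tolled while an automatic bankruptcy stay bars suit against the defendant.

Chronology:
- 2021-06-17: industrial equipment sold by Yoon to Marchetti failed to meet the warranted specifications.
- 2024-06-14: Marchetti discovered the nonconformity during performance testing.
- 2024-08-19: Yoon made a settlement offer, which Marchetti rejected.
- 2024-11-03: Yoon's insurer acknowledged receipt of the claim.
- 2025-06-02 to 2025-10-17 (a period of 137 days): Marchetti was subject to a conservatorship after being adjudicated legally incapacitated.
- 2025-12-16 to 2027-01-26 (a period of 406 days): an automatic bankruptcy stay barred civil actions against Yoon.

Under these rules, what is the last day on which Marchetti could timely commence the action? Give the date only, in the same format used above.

Accrual is tied to discovery, so the period began on 2024-06-14 rather than on 2021-06-17 when the act occurred.
The untolled deadline — 2 years after 2024-06-14 — is 2026-06-14.
Because the automatic bankruptcy stay ran from 2025-12-16 to 2027-01-26, the deadline is extended by 406 days to 2027-07-25.
Although the plaintiff's incapacity ran from 2025-06-02 to 2025-10-17, the stated rules do not make that a tolling event, so it is disregarded.
None of the other events listed affects the running of the period under the stated rules.

2027-07-25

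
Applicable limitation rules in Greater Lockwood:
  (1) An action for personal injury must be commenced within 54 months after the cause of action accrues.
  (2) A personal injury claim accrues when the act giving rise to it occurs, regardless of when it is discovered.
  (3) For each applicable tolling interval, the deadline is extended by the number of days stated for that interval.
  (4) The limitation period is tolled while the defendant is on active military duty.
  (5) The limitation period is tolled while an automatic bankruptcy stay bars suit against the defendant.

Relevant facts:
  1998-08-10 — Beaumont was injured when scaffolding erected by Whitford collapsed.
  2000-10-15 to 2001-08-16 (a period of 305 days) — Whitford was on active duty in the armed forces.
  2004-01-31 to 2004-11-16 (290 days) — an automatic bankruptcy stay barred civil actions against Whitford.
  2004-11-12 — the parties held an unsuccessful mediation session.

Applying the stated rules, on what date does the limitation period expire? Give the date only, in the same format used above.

2003-12-12

The limitation period began to run on 1998-08-10.
The untolled deadline — 54 months after 1998-08-10 — is 2003-02-10.
Because the defendant's active military service ran from 2000-10-15 to 2001-08-16, the deadline is extended by 305 days to 2003-12-12.
The automatic bankruptcy stay from 2004-01-31 to 2004-11-16 began after the period had already run on 2003-12-12, so it has no tolling effect.
The other events in the timeline have no effect on the limitation period under the stated rules.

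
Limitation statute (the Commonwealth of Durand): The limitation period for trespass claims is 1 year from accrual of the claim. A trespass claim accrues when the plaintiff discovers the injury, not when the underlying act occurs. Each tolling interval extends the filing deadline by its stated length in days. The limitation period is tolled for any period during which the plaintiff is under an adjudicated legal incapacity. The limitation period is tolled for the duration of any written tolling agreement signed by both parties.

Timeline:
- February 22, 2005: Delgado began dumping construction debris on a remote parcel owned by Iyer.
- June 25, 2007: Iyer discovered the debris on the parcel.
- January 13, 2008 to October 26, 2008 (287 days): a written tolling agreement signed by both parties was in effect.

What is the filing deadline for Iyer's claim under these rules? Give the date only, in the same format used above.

Accrual is tied to discovery, so the period began on June 25, 2007 rather than on February 22, 2005 when the act occurred.
1 year from June 25, 2007 is June 25, 2008.
The written tolling agreement from January 13, 2008 to October 26, 2008 tolled the period for 287 days, extending the deadline to April 8, 2009.

April 8, 2009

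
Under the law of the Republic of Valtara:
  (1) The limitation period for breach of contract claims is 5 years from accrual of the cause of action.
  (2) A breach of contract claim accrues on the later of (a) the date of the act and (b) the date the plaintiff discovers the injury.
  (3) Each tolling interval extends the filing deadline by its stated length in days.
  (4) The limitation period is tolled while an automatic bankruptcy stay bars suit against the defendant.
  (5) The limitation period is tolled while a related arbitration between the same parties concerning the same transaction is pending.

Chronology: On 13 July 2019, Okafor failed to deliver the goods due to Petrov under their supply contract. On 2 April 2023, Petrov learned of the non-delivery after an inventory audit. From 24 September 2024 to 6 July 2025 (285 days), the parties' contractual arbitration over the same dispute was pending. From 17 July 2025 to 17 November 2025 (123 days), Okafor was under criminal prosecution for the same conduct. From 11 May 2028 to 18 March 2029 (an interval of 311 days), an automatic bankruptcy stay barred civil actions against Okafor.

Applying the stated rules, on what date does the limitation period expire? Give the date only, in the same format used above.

19 November 2029

The claim accrued on 2 April 2023 — the later of the 13 July 2019 act and the 2 April 2023 discovery.
Adding the 5 years base period to 2 April 2023 gives a deadline of 2 April 2028, before any tolling.
The pending related arbitration from 24 September 2024 to 6 July 2025 tolled the period for 285 days, extending the deadline to 12 January 2029.
The automatic bankruptcy stay from 11 May 2028 to 18 March 2029 tolled the period for 311 days, extending the deadline to 19 November 2029.
No stated provision tolls the period for a criminal prosecution, so the interval from 17 July 2025 to 17 November 2025 has no effect on the deadline.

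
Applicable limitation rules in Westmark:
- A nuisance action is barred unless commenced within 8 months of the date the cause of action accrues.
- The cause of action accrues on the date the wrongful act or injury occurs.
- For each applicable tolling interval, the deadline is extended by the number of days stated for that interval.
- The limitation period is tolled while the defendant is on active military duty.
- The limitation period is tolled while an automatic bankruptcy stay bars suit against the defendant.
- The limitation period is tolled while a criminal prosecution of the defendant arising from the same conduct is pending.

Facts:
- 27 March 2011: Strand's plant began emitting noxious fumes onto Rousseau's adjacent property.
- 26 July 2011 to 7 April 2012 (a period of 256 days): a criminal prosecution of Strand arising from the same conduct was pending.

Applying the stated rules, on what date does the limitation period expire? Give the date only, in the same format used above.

9 August 2012

The cause of action accrued on 27 March 2011, the date of the act.
The untolled deadline — 8 months after 27 March 2011 — is 27 November 2011.
The period was tolled for 256 days by the pending criminal prosecution (26 July 2011 to 7 April 2012), pushing the deadline to 9 August 2012.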